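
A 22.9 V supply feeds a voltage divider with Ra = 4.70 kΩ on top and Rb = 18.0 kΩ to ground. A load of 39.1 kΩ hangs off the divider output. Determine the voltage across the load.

The load sits in parallel with Rb: Rb‖R_L = (18.0 × 39.1) / (18.0 + 39.1) = 12.33 kΩ.
V_out = 22.9 × 12.33 / (4.70 + 12.33) = 22.9 × 12.33/17.03 = 16.6 V.

V_out ≈ 16.6 V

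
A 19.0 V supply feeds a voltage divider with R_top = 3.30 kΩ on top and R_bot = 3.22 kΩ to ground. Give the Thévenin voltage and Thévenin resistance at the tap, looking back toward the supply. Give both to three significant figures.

V_th is the open-circuit tap voltage: 19.0 × 3.22/(3.30 + 3.22) = 9.38 V.
With the supply zeroed, R_top and R_bot appear in parallel from the tap: R_th = R_top‖R_bot = (3.30 × 3.22)/6.520 = 1.63 kΩ.

V_th = 9.38 V, R_th = 1.63 kΩ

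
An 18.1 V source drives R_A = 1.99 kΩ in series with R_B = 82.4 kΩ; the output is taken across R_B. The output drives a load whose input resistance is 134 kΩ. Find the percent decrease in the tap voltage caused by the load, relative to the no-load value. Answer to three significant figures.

1.43 %

The divider's output (Thévenin) resistance is R_A‖R_B = 1.943 kΩ.
Fractional drop under load = R_th/(R_th + R_L) = 1.943 / (1.943 + 134) = 0.01429.
So the output falls by 1.43 %.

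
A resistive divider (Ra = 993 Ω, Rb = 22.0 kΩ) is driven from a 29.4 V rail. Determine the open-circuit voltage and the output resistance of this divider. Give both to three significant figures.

V_th = 28.1 V, R_th = 950 Ω

V_th is the open-circuit tap voltage: 29.4 × 22000/(993 + 22000) = 28.1 V.
With the supply zeroed, Ra and Rb appear in parallel from the tap: R_th = Ra‖Rb = (993 × 22000)/22990 = 950 Ω.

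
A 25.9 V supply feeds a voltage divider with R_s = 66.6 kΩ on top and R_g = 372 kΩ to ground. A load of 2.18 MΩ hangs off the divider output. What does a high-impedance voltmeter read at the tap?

The load sits in parallel with R_g: R_g‖R_L = (372 × 2180) / (372 + 2180) = 317.8 kΩ.
V_out = 25.9 × 317.8 / (66.6 + 317.8) = 25.9 × 317.8/384.4 = 21.4 V.

V_out ≈ 21.4 V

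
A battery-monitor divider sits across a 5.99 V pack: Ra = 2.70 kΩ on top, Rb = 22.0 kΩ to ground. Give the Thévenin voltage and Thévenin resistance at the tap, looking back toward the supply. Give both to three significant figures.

V_th is the open-circuit tap voltage: 5.99 × 22.0/(2.70 + 22.0) = 5.34 V.
With the supply zeroed, Ra and Rb appear in parallel from the tap: R_th = Ra‖Rb = (2.70 × 22.0)/24.70 = 2.40 kΩ.

V_th = 5.34 V, R_th = 2.40 kΩ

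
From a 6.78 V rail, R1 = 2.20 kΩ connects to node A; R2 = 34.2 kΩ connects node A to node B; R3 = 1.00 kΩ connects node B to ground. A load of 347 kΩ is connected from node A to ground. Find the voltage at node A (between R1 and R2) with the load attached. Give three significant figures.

Below node A the series string R2+R3 = 35.20 kΩ sits in parallel with the 347 kΩ load: 31.96 kΩ.
V_A = 6.78 × 31.96/(2.20 + 31.96) = 6.34 V.

V ≈ 6.34 V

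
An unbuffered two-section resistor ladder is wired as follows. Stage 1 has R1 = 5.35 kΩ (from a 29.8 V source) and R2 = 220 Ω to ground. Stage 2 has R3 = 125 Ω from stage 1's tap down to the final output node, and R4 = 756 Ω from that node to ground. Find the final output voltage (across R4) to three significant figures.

V_out ≈ 0.815 V

Stage 2 presents R3+R4 = 881.0 Ω as a load on stage 1's tap.
Stage 1's lower leg becomes R2‖(R3+R4) = 176.0 Ω, so V_mid = 29.8 × 176.0/5526 = 0.9493 V.
Stage 2 is itself unloaded: V_out = V_mid × R4/(R3+R4) = 0.9493 × 756/881.0 = 0.815 V.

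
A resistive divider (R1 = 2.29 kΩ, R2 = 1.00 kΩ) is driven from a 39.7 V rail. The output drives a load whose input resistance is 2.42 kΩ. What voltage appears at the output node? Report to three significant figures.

V_out ≈ 9.37 V

The load sits in parallel with R2: R2‖R_L = (1.00 × 2.42) / (1.00 + 2.42) = 0.7076 kΩ.
V_out = 39.7 × 0.7076 / (2.29 + 0.7076) = 39.7 × 0.7076/2.998 = 9.37 V.
(Unloaded it would have been 12.1 V.)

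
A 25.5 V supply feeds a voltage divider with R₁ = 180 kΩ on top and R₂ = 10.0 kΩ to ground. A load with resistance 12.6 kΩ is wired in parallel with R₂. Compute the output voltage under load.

V_out ≈ 0.766 V

The load sits in parallel with R₂: R₂‖R_L = (10.0 × 12.6) / (10.0 + 12.6) = 5.575 kΩ.
V_out = 25.5 × 5.575 / (180 + 5.575) = 25.5 × 5.575/185.6 = 0.766 V.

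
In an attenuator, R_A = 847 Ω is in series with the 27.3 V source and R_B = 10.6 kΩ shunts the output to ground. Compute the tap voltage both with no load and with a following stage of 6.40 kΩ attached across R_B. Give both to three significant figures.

Open-circuit: V = 27.3 × 10600/(847 + 10600) = 25.3 V.
With the load, R_B becomes R_B‖R_L = 3991 Ω, so V = 27.3 × 3991/4838 = 22.5 V.

Unloaded: 25.3 V; loaded: 22.5 V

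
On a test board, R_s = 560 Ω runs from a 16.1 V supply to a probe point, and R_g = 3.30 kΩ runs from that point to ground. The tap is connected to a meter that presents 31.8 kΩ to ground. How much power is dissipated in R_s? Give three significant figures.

P ≈ 11.5 mW

Total resistance from the source is R_s + (R_g‖R_L) = 3550 Ω, so I = 16.1/3550 Ω = 4.536 mA.
P = I²·R_s = (4.536 mA)² × 560 Ω = 11.5 mW.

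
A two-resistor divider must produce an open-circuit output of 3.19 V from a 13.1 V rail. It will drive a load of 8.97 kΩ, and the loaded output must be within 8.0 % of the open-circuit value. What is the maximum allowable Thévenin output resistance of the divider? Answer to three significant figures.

R_th ≤ 780 Ω

Loading drop = R_th/(R_th + R_L) ≤ 0.0800, so R_th ≤ R_L · ε/(1−ε) = 8.97 kΩ × 0.0800/0.9200 = 780 Ω.
(Any R1, R2 with R2/(R1+R2) = 0.244 and R1‖R2 ≤ 780 Ω will meet the spec.)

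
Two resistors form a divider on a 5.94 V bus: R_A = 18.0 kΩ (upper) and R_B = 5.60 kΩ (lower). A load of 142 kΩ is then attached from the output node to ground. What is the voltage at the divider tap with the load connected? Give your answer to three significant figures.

V_out ≈ 1.37 V

The load sits in parallel with R_B: R_B‖R_L = (5.60 × 142) / (5.60 + 142) = 5.388 kΩ.
V_out = 5.94 × 5.388 / (18.0 + 5.388) = 5.94 × 5.388/23.39 = 1.37 V.
(Unloaded it would have been 1.41 V.)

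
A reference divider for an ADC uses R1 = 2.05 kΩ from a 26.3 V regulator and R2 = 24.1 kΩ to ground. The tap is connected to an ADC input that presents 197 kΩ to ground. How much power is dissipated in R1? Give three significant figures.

P ≈ 2.56 mW

Total resistance from the source is R1 + (R2‖R_L) = 23.52 kΩ, so I = 26.3/23.52 kΩ = 1.118 mA.
P = I²·R1 = (1.118 mA)² × 2.05 kΩ = 2.56 mW.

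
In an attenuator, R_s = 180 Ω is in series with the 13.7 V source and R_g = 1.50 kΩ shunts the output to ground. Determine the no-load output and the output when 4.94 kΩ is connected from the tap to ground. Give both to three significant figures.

Unloaded: 12.2 V; loaded: 11.8 V

Open-circuit: V = 13.7 × 1500/(180 + 1500) = 12.2 V.
With the load, R_g becomes R_g‖R_L = 1151 Ω, so V = 13.7 × 1151/1331 = 11.8 V.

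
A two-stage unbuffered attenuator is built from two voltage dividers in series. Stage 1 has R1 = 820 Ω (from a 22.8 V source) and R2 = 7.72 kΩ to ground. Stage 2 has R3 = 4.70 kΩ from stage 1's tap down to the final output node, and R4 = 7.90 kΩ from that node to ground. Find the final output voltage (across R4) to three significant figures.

V_out ≈ 12.2 V

Stage 2 presents R3+R4 = 12600 Ω as a load on stage 1's tap.
Stage 1's lower leg becomes R2‖(R3+R4) = 4787 Ω, so V_mid = 22.8 × 4787/5607 = 19.47 V.
Stage 2 is itself unloaded: V_out = V_mid × R4/(R3+R4) = 19.47 × 7900/12600 = 12.2 V.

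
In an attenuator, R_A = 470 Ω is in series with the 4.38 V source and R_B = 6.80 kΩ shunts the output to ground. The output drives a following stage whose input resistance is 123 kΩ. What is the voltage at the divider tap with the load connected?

V_out ≈ 4.08 V

The load sits in parallel with R_B: R_B‖R_L = (6800 × 123000) / (6800 + 123000) = 6444 Ω.
V_out = 4.38 × 6444 / (470 + 6444) = 4.38 × 6444/6914 = 4.08 V.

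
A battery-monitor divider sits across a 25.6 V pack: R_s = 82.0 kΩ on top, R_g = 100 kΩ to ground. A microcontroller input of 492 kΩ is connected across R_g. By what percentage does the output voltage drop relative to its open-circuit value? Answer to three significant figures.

The divider's output (Thévenin) resistance is R_s‖R_g = 45.05 kΩ.
Fractional drop under load = R_th/(R_th + R_L) = 45.05 / (45.05 + 492) = 0.08389.
So the output falls by 8.39 %.

8.39 %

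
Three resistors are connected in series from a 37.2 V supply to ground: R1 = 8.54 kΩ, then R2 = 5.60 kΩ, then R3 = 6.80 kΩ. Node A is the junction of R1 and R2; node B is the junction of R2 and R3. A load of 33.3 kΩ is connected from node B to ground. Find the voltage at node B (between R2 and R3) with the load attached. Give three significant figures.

V ≈ 10.6 V

At node B, R3 is in parallel with the load: R3‖R_L = 5.647 kΩ.
Below node A the resistance is R2 + (R3‖R_L) = 11.25 kΩ, so V_A = 37.2 × 11.25/19.79 = 21.14 V.
Then V_B = V_A × (R3‖R_L)/(R2 + R3‖R_L) = 21.14 × 5.647/11.25 = 10.6 V.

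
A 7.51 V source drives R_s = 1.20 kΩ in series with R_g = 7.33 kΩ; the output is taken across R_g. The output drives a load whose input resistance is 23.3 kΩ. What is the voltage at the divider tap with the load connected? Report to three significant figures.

V_out ≈ 6.18 V

The load sits in parallel with R_g: R_g‖R_L = (7.33 × 23.3) / (7.33 + 23.3) = 5.576 kΩ.
V_out = 7.51 × 5.576 / (1.20 + 5.576) = 7.51 × 5.576/6.776 = 6.18 V.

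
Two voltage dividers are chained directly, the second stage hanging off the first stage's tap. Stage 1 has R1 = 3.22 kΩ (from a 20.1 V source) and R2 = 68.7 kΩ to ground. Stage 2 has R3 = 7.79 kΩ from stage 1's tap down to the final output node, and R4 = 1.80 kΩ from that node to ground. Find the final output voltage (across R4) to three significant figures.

V_out ≈ 2.73 V

Stage 2 presents R3+R4 = 9.590 kΩ as a load on stage 1's tap.
Stage 1's lower leg becomes R2‖(R3+R4) = 8.415 kΩ, so V_mid = 20.1 × 8.415/11.64 = 14.54 V.
Stage 2 is itself unloaded: V_out = V_mid × R4/(R3+R4) = 14.54 × 1.80/9.590 = 2.73 V.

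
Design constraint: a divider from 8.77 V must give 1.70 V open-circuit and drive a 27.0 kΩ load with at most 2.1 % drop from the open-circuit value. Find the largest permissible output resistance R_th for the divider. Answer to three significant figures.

Loading drop = R_th/(R_th + R_L) ≤ 0.0210, so R_th ≤ R_L · ε/(1−ε) = 27.0 kΩ × 0.0210/0.9790 = 579 Ω.

R_th ≤ 579 Ω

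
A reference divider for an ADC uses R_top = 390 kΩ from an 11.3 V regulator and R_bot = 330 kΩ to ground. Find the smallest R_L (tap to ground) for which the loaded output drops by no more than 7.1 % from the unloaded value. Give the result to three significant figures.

Output resistance R_th = R_top‖R_bot = (390 × 330)/720.0 = 178.8 kΩ.
The fractional drop is R_th/(R_th + R_L); requiring this ≤ 0.0710 gives R_L ≥ R_th(1/0.0710 − 1) = 178.8 × 13.08 = 2.34 MΩ.

R_L(min) ≈ 2.34 MΩ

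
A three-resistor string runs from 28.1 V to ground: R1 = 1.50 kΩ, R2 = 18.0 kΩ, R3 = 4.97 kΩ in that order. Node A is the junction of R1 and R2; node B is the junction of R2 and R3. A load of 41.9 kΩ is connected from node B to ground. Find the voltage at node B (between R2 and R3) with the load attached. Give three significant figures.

At node B, R3 is in parallel with the load: R3‖R_L = 4.443 kΩ.
Below node A the resistance is R2 + (R3‖R_L) = 22.44 kΩ, so V_A = 28.1 × 22.44/23.94 = 26.34 V.
Then V_B = V_A × (R3‖R_L)/(R2 + R3‖R_L) = 26.34 × 4.443/22.44 = 5.21 V.

V ≈ 5.21 V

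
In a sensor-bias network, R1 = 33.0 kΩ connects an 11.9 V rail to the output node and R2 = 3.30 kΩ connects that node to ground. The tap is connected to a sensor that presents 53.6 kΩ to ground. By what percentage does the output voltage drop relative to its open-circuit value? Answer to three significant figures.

5.30 %

The divider's output (Thévenin) resistance is R1‖R2 = 3.000 kΩ.
Fractional drop under load = R_th/(R_th + R_L) = 3.000 / (3.000 + 53.6) = 0.05300.
So the output falls by 5.30 %.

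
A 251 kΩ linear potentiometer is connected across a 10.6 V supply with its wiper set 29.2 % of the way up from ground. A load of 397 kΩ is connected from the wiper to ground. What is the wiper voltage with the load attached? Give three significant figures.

The wiper splits the pot into (1−α)R = 177.7 kΩ above and αR = 73.29 kΩ below.
Lower section ‖ load = 61.87 kΩ.
V_wiper = 10.6 × 61.87/(177.7 + 61.87) = 2.74 V.

V ≈ 2.74 V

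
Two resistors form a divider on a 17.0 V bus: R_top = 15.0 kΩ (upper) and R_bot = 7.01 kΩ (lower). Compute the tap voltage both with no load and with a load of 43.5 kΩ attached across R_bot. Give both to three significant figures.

Open-circuit: V = 17.0 × 7.01/(15.0 + 7.01) = 5.41 V.
With the load, R_bot becomes R_bot‖R_L = 6.037 kΩ, so V = 17.0 × 6.037/21.04 = 4.88 V.

Unloaded: 5.41 V; loaded: 4.88 V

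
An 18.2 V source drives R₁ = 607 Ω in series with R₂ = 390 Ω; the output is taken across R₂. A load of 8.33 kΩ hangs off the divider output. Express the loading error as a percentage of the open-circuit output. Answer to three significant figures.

2.77 %

The divider's output (Thévenin) resistance is R₁‖R₂ = 237.4 Ω.
Fractional drop under load = R_th/(R_th + R_L) = 237.4 / (237.4 + 8330) = 0.02771.
So the output falls by 2.77 %.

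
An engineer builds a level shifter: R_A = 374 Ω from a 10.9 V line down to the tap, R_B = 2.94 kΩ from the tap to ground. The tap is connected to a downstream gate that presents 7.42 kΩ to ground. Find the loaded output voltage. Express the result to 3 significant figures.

V_out ≈ 9.26 V

The load sits in parallel with R_B: R_B‖R_L = (2940 × 7420) / (2940 + 7420) = 2106 Ω.
V_out = 10.9 × 2106 / (374 + 2106) = 10.9 × 2106/2480 = 9.26 V.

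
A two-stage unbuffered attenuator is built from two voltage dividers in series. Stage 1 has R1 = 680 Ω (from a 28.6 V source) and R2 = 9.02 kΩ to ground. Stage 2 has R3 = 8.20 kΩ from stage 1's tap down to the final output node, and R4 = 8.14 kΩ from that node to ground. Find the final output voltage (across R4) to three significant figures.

Stage 2 presents R3+R4 = 16340 Ω as a load on stage 1's tap.
Stage 1's lower leg becomes R2‖(R3+R4) = 5812 Ω, so V_mid = 28.6 × 5812/6492 = 25.60 V.
Stage 2 is itself unloaded: V_out = V_mid × R4/(R3+R4) = 25.60 × 8140/16340 = 12.8 V.

V_out ≈ 12.8 V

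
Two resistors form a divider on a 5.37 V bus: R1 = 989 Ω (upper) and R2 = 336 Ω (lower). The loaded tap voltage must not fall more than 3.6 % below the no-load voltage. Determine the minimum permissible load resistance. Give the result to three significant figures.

Output resistance R_th = R1‖R2 = (989 × 336)/1325 = 250.8 Ω.
The fractional drop is R_th/(R_th + R_L); requiring this ≤ 0.0360 gives R_L ≥ R_th(1/0.0360 − 1) = 250.8 × 26.78 = 6.72 kΩ.

R_L(min) ≈ 6.72 kΩ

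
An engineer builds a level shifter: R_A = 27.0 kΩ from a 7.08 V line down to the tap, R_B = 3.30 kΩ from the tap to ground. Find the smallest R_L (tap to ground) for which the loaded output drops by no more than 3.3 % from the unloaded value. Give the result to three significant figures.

Output resistance R_th = R_A‖R_B = (27.0 × 3.30)/30.30 = 2.941 kΩ.
The fractional drop is R_th/(R_th + R_L); requiring this ≤ 0.0330 gives R_L ≥ R_th(1/0.0330 − 1) = 2.941 × 29.30 = 86.2 kΩ.

R_L(min) ≈ 86.2 kΩ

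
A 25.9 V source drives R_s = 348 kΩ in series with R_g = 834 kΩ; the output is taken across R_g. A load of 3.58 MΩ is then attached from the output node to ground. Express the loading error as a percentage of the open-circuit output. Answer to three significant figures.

The divider's output (Thévenin) resistance is R_s‖R_g = 245.5 kΩ.
Fractional drop under load = R_th/(R_th + R_L) = 245.5 / (245.5 + 3580) = 0.06419.
So the output falls by 6.42 %.

6.42 %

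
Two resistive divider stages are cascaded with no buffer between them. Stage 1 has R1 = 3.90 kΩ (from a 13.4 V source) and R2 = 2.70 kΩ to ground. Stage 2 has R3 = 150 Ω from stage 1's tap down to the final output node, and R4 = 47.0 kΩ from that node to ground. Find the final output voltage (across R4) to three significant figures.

V_out ≈ 5.29 V

Stage 2 presents R3+R4 = 47150 Ω as a load on stage 1's tap.
Stage 1's lower leg becomes R2‖(R3+R4) = 2554 Ω, so V_mid = 13.4 × 2554/6454 = 5.302 V.
Stage 2 is itself unloaded: V_out = V_mid × R4/(R3+R4) = 5.302 × 47000/47150 = 5.29 V.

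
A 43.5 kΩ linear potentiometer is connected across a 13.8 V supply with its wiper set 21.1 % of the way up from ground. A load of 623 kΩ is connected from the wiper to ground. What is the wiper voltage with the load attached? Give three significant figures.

V ≈ 2.88 V

The wiper splits the pot into (1−α)R = 34.32 kΩ above and αR = 9.178 kΩ below.
Lower section ‖ load = 9.045 kΩ.
V_wiper = 13.8 × 9.045/(34.32 + 9.045) = 2.88 V.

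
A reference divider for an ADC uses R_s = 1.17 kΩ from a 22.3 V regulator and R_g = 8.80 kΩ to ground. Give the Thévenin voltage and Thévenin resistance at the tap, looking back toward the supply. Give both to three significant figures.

V_th = 19.7 V, R_th = 1.03 kΩ

V_th is the open-circuit tap voltage: 22.3 × 8.80/(1.17 + 8.80) = 19.7 V.
With the supply zeroed, R_s and R_g appear in parallel from the tap: R_th = R_s‖R_g = (1.17 × 8.80)/9.970 = 1.03 kΩ.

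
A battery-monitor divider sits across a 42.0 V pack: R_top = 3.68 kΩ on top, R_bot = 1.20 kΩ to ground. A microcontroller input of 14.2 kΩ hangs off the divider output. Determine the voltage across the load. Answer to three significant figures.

The load sits in parallel with R_bot: R_bot‖R_L = (1.20 × 14.2) / (1.20 + 14.2) = 1.106 kΩ.
V_out = 42.0 × 1.106 / (3.68 + 1.106) = 42.0 × 1.106/4.786 = 9.71 V.

V_out ≈ 9.71 V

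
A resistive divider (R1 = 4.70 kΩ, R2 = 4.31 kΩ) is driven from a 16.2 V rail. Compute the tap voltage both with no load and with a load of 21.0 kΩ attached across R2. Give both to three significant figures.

Unloaded: 7.75 V; loaded: 7.00 V

Open-circuit: V = 16.2 × 4.31/(4.70 + 4.31) = 7.75 V.
With the load, R2 becomes R2‖R_L = 3.576 kΩ, so V = 16.2 × 3.576/8.276 = 7.00 V.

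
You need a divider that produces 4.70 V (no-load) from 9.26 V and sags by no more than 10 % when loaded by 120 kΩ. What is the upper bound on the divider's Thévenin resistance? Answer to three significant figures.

R_th ≤ 13.3 kΩ

Loading drop = R_th/(R_th + R_L) ≤ 0.100, so R_th ≤ R_L · ε/(1−ε) = 120 kΩ × 0.100/0.9000 = 13.3 kΩ.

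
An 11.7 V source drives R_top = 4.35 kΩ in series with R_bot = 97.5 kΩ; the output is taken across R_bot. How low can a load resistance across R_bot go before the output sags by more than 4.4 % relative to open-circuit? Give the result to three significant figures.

R_L(min) ≈ 90.5 kΩ

Output resistance R_th = R_top‖R_bot = (4.35 × 97.5)/101.8 = 4.164 kΩ.
The fractional drop is R_th/(R_th + R_L); requiring this ≤ 0.0440 gives R_L ≥ R_th(1/0.0440 − 1) = 4.164 × 21.73 = 90.5 kΩ.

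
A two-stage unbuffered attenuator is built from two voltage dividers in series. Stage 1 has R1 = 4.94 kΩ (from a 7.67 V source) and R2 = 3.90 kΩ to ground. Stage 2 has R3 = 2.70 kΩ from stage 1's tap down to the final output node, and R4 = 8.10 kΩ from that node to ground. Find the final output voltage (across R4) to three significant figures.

Stage 2 presents R3+R4 = 10.80 kΩ as a load on stage 1's tap.
Stage 1's lower leg becomes R2‖(R3+R4) = 2.865 kΩ, so V_mid = 7.67 × 2.865/7.805 = 2.816 V.
Stage 2 is itself unloaded: V_out = V_mid × R4/(R3+R4) = 2.816 × 8.10/10.80 = 2.11 V.

V_out ≈ 2.11 V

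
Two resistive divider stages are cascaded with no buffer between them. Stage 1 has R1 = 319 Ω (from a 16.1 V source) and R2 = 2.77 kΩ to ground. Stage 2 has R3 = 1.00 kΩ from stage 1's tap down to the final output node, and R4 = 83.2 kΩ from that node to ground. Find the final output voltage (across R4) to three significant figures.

V_out ≈ 14.2 V

Stage 2 presents R3+R4 = 84200 Ω as a load on stage 1's tap.
Stage 1's lower leg becomes R2‖(R3+R4) = 2682 Ω, so V_mid = 16.1 × 2682/3001 = 14.39 V.
Stage 2 is itself unloaded: V_out = V_mid × R4/(R3+R4) = 14.39 × 83200/84200 = 14.2 V.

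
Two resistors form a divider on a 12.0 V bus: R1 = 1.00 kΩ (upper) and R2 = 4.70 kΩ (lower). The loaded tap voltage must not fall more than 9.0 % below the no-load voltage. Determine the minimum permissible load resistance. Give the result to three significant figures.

Output resistance R_th = R1‖R2 = (1000 × 4700)/5700 = 824.6 Ω.
The fractional drop is R_th/(R_th + R_L); requiring this ≤ 0.0900 gives R_L ≥ R_th(1/0.0900 − 1) = 824.6 × 10.11 = 8.34 kΩ.

R_L(min) ≈ 8.34 kΩ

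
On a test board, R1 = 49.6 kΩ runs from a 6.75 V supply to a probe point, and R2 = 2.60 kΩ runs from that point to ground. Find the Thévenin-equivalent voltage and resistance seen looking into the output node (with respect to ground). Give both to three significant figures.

V_th = 0.336 V, R_th = 2.47 kΩ

V_th is the open-circuit tap voltage: 6.75 × 2.60/(49.6 + 2.60) = 0.336 V.
With the supply zeroed, R1 and R2 appear in parallel from the tap: R_th = R1‖R2 = (49.6 × 2.60)/52.20 = 2.47 kΩ.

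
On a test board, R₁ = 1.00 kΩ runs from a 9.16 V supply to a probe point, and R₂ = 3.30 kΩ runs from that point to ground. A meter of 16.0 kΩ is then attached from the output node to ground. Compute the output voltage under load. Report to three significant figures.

V_out ≈ 6.71 V

The load sits in parallel with R₂: R₂‖R_L = (3.30 × 16.0) / (3.30 + 16.0) = 2.736 kΩ.
V_out = 9.16 × 2.736 / (1.00 + 2.736) = 9.16 × 2.736/3.736 = 6.71 V.
(Unloaded it would have been 7.03 V.)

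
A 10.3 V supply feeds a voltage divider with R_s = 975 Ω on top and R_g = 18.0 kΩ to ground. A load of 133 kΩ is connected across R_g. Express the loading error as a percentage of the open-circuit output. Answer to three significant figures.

The divider's output (Thévenin) resistance is R_s‖R_g = 924.9 Ω.
Fractional drop under load = R_th/(R_th + R_L) = 924.9 / (924.9 + 133000) = 0.006906.
So the output falls by 0.691 %.

0.691 %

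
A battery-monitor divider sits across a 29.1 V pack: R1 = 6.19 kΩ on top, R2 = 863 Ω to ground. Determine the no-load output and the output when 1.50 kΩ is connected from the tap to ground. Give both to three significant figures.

Open-circuit: V = 29.1 × 863/(6190 + 863) = 3.56 V.
With the load, R2 becomes R2‖R_L = 547.8 Ω, so V = 29.1 × 547.8/6738 = 2.37 V.

Unloaded: 3.56 V; loaded: 2.37 V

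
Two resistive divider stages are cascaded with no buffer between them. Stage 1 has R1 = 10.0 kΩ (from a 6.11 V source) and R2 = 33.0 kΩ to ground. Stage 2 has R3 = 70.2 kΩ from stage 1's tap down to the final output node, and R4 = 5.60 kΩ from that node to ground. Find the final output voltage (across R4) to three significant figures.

V_out ≈ 0.315 V

Stage 2 presents R3+R4 = 75.80 kΩ as a load on stage 1's tap.
Stage 1's lower leg becomes R2‖(R3+R4) = 22.99 kΩ, so V_mid = 6.11 × 22.99/32.99 = 4.258 V.
Stage 2 is itself unloaded: V_out = V_mid × R4/(R3+R4) = 4.258 × 5.60/75.80 = 0.315 V.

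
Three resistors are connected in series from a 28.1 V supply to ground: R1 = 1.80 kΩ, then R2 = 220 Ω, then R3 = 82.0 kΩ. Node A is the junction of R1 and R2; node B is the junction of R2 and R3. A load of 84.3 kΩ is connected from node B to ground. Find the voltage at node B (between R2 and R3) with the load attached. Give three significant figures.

V ≈ 26.8 V

At node B, R3 is in parallel with the load: R3‖R_L = 41570 Ω.
Below node A the resistance is R2 + (R3‖R_L) = 41790 Ω, so V_A = 28.1 × 41790/43590 = 26.94 V.
Then V_B = V_A × (R3‖R_L)/(R2 + R3‖R_L) = 26.94 × 41570/41790 = 26.8 V.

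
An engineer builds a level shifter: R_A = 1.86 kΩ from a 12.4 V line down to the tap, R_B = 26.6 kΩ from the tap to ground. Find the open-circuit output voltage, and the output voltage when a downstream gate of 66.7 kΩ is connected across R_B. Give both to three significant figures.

Open-circuit: V = 12.4 × 26.6/(1.86 + 26.6) = 11.6 V.
With the load, R_B becomes R_B‖R_L = 19.02 kΩ, so V = 12.4 × 19.02/20.88 = 11.3 V.

Unloaded: 11.6 V; loaded: 11.3 V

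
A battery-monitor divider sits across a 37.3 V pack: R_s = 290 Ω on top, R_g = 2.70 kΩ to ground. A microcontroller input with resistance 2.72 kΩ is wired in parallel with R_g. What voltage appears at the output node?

The load sits in parallel with R_g: R_g‖R_L = (2700 × 2720) / (2700 + 2720) = 1355 Ω.
V_out = 37.3 × 1355 / (290 + 1355) = 37.3 × 1355/1645 = 30.7 V.

V_out ≈ 30.7 V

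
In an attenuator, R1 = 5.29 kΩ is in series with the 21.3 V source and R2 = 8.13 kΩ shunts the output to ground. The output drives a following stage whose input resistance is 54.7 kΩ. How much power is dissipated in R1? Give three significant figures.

P ≈ 15.7 mW

Total resistance from the source is R1 + (R2‖R_L) = 12.37 kΩ, so I = 21.3/12.37 kΩ = 1.722 mA.
P = I²·R1 = (1.722 mA)² × 5.29 kΩ = 15.7 mW.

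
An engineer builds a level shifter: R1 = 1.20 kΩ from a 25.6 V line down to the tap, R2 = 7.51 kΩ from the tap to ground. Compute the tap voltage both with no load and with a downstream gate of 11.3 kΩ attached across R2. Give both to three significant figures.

Unloaded: 22.1 V; loaded: 20.2 V

Open-circuit: V = 25.6 × 7.51/(1.20 + 7.51) = 22.1 V.
With the load, R2 becomes R2‖R_L = 4.512 kΩ, so V = 25.6 × 4.512/5.712 = 20.2 V.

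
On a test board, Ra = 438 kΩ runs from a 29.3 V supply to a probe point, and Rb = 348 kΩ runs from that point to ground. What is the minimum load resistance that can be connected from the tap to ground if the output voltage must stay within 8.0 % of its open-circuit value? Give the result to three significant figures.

R_L(min) ≈ 2.23 MΩ

Output resistance R_th = Ra‖Rb = (438 × 348)/786.0 = 193.9 kΩ.
The fractional drop is R_th/(R_th + R_L); requiring this ≤ 0.0800 gives R_L ≥ R_th(1/0.0800 − 1) = 193.9 × 11.50 = 2.23 MΩ.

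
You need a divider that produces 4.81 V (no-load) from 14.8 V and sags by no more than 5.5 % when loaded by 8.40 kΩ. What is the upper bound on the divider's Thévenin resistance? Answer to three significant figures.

R_th ≤ 489 Ω

Loading drop = R_th/(R_th + R_L) ≤ 0.0550, so R_th ≤ R_L · ε/(1−ε) = 8.40 kΩ × 0.0550/0.9450 = 489 Ω.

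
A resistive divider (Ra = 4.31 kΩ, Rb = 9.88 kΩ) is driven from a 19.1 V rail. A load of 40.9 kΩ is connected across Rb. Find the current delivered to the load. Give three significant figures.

Rb‖R_L = 7.958 kΩ; V_out = 19.1 × 7.958/12.27 = 12.39 V.
I_L = V_out / R_L = 12.39 / 40.9 kΩ = 0.303 mA.

I_L ≈ 0.303 mA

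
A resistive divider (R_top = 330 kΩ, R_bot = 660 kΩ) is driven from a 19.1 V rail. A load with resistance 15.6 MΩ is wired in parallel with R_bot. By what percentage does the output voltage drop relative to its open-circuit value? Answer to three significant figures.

1.39 %

The divider's output (Thévenin) resistance is R_top‖R_bot = 220.0 kΩ.
Fractional drop under load = R_th/(R_th + R_L) = 220.0 / (220.0 + 15600) = 0.01391.
So the output falls by 1.39 %.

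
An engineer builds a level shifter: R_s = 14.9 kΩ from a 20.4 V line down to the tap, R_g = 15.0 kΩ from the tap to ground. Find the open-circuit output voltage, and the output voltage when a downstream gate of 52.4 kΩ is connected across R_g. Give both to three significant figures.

Open-circuit: V = 20.4 × 15.0/(14.9 + 15.0) = 10.2 V.
With the load, R_g becomes R_g‖R_L = 11.66 kΩ, so V = 20.4 × 11.66/26.56 = 8.96 V.

Unloaded: 10.2 V; loaded: 8.96 V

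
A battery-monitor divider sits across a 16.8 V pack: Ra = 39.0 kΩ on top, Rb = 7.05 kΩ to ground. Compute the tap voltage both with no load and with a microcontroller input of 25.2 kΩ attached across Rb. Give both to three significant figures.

Open-circuit: V = 16.8 × 7.05/(39.0 + 7.05) = 2.57 V.
With the load, Rb becomes Rb‖R_L = 5.509 kΩ, so V = 16.8 × 5.509/44.51 = 2.08 V.

Unloaded: 2.57 V; loaded: 2.08 V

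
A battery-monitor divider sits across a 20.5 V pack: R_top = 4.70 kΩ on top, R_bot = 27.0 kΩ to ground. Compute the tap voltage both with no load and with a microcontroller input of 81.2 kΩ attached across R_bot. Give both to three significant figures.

Open-circuit: V = 20.5 × 27.0/(4.70 + 27.0) = 17.5 V.
With the load, R_bot becomes R_bot‖R_L = 20.26 kΩ, so V = 20.5 × 20.26/24.96 = 16.6 V.

Unloaded: 17.5 V; loaded: 16.6 V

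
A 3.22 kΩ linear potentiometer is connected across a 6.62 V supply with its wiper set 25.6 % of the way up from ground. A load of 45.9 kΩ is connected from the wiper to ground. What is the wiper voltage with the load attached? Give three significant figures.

The wiper splits the pot into (1−α)R = 2396 Ω above and αR = 824.3 Ω below.
Lower section ‖ load = 809.8 Ω.
V_wiper = 6.62 × 809.8/(2396 + 809.8) = 1.67 V.

V ≈ 1.67 V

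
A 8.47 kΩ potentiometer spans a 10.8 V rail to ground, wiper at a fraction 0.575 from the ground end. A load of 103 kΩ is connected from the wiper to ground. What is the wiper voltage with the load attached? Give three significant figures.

V ≈ 6.09 V

The wiper splits the pot into (1−α)R = 3.600 kΩ above and αR = 4.870 kΩ below.
Lower section ‖ load = 4.650 kΩ.
V_wiper = 10.8 × 4.650/(3.600 + 4.650) = 6.09 V.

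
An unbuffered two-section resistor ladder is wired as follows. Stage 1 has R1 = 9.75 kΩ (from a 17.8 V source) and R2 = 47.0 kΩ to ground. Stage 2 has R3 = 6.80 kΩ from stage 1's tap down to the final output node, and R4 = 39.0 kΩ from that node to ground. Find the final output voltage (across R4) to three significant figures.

V_out ≈ 10.7 V

Stage 2 presents R3+R4 = 45.80 kΩ as a load on stage 1's tap.
Stage 1's lower leg becomes R2‖(R3+R4) = 23.20 kΩ, so V_mid = 17.8 × 23.20/32.95 = 12.53 V.
Stage 2 is itself unloaded: V_out = V_mid × R4/(R3+R4) = 12.53 × 39.0/45.80 = 10.7 V.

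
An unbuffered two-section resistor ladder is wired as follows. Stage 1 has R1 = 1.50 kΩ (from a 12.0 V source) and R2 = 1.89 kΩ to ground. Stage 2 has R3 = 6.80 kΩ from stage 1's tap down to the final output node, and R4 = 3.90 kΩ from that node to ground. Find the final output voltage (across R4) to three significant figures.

Stage 2 presents R3+R4 = 10.70 kΩ as a load on stage 1's tap.
Stage 1's lower leg becomes R2‖(R3+R4) = 1.606 kΩ, so V_mid = 12.0 × 1.606/3.106 = 6.205 V.
Stage 2 is itself unloaded: V_out = V_mid × R4/(R3+R4) = 6.205 × 3.90/10.70 = 2.26 V.

V_out ≈ 2.26 V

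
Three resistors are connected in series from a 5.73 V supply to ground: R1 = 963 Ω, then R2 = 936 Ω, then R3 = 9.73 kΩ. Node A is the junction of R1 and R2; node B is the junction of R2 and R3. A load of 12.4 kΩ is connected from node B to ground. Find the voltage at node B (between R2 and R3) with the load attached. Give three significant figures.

V ≈ 4.25 V

At node B, R3 is in parallel with the load: R3‖R_L = 5452 Ω.
Below node A the resistance is R2 + (R3‖R_L) = 6388 Ω, so V_A = 5.73 × 6388/7351 = 4.979 V.
Then V_B = V_A × (R3‖R_L)/(R2 + R3‖R_L) = 4.979 × 5452/6388 = 4.25 V.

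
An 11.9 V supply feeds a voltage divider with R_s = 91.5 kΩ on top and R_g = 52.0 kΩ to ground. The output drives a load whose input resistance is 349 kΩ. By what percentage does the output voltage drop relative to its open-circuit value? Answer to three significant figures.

8.68 %

Unloaded V = 11.9 × 52.0/143.5 = 4.3122 V.
Loaded: R_g‖R_L = 45.26 kΩ, giving V = 11.9 × 45.26/136.8 = 3.9381 V.
Drop = (4.3122 − 3.9381) / 4.3122 = 8.68 %.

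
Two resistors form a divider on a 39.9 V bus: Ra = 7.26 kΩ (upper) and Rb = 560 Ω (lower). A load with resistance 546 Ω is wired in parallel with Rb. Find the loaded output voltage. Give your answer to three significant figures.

V_out ≈ 1.46 V

The load sits in parallel with Rb: Rb‖R_L = (560 × 546) / (560 + 546) = 276.5 Ω.
V_out = 39.9 × 276.5 / (7260 + 276.5) = 39.9 × 276.5/7536 = 1.46 V.
(Unloaded it would have been 2.86 V.)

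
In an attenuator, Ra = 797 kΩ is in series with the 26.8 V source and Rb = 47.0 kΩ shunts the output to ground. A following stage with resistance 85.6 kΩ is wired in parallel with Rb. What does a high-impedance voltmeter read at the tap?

V_out ≈ 0.983 V

The load sits in parallel with Rb: Rb‖R_L = (47.0 × 85.6) / (47.0 + 85.6) = 30.34 kΩ.
V_out = 26.8 × 30.34 / (797 + 30.34) = 26.8 × 30.34/827.3 = 0.983 V.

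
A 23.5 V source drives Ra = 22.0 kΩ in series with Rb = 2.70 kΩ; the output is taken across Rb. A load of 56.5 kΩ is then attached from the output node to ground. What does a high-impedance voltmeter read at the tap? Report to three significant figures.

V_out ≈ 2.46 V

The load sits in parallel with Rb: Rb‖R_L = (2.70 × 56.5) / (2.70 + 56.5) = 2.577 kΩ.
V_out = 23.5 × 2.577 / (22.0 + 2.577) = 23.5 × 2.577/24.58 = 2.46 V.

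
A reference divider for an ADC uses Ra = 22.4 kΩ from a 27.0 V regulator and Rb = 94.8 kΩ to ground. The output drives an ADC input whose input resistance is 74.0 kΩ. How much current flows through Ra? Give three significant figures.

I ≈ 0.422 mA

Rb‖R_L = 41.56 kΩ, so the source sees Ra + Rb‖R_L = 63.96 kΩ.
I = 27.0 V / 63.96 kΩ = 0.422 mA.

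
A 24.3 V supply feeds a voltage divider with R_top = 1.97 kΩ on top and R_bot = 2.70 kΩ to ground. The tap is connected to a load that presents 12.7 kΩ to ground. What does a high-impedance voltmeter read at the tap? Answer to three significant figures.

The load sits in parallel with R_bot: R_bot‖R_L = (2.70 × 12.7) / (2.70 + 12.7) = 2.227 kΩ.
V_out = 24.3 × 2.227 / (1.97 + 2.227) = 24.3 × 2.227/4.197 = 12.9 V.
(Unloaded it would have been 14.0 V.)

V_out ≈ 12.9 V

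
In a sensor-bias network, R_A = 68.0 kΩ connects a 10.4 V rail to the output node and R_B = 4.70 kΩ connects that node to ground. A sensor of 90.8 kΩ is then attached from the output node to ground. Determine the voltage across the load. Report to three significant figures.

V_out ≈ 0.641 V

The load sits in parallel with R_B: R_B‖R_L = (4.70 × 90.8) / (4.70 + 90.8) = 4.469 kΩ.
V_out = 10.4 × 4.469 / (68.0 + 4.469) = 10.4 × 4.469/72.47 = 0.641 V.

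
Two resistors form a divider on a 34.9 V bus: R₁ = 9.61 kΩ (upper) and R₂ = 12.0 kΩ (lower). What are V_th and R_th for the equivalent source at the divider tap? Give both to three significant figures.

V_th is the open-circuit tap voltage: 34.9 × 12.0/(9.61 + 12.0) = 19.4 V.
With the supply zeroed, R₁ and R₂ appear in parallel from the tap: R_th = R₁‖R₂ = (9.61 × 12.0)/21.61 = 5.34 kΩ.

V_th = 19.4 V, R_th = 5.34 kΩ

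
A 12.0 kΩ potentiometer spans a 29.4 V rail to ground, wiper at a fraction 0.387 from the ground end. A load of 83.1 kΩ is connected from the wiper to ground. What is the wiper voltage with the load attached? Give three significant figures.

V ≈ 11.0 V

The wiper splits the pot into (1−α)R = 7.356 kΩ above and αR = 4.644 kΩ below.
Lower section ‖ load = 4.398 kΩ.
V_wiper = 29.4 × 4.398/(7.356 + 4.398) = 11.0 V.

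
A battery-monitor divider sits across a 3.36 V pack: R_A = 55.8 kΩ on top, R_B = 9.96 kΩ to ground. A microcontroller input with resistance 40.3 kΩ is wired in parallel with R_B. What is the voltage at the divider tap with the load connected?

The load sits in parallel with R_B: R_B‖R_L = (9.96 × 40.3) / (9.96 + 40.3) = 7.986 kΩ.
V_out = 3.36 × 7.986 / (55.8 + 7.986) = 3.36 × 7.986/63.79 = 0.421 V.

V_out ≈ 0.421 V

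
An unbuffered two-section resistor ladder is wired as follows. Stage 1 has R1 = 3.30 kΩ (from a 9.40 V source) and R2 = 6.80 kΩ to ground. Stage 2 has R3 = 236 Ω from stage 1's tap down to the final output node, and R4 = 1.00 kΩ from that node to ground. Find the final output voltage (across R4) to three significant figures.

Stage 2 presents R3+R4 = 1236 Ω as a load on stage 1's tap.
Stage 1's lower leg becomes R2‖(R3+R4) = 1046 Ω, so V_mid = 9.40 × 1046/4346 = 2.262 V.
Stage 2 is itself unloaded: V_out = V_mid × R4/(R3+R4) = 2.262 × 1000/1236 = 1.83 V.

V_out ≈ 1.83 V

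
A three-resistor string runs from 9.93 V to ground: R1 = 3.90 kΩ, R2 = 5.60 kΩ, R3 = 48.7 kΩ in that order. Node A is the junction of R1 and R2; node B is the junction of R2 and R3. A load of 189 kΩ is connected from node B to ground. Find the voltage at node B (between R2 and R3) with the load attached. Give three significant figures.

V ≈ 7.97 V

At node B, R3 is in parallel with the load: R3‖R_L = 38.72 kΩ.
Below node A the resistance is R2 + (R3‖R_L) = 44.32 kΩ, so V_A = 9.93 × 44.32/48.22 = 9.127 V.
Then V_B = V_A × (R3‖R_L)/(R2 + R3‖R_L) = 9.127 × 38.72/44.32 = 7.97 V.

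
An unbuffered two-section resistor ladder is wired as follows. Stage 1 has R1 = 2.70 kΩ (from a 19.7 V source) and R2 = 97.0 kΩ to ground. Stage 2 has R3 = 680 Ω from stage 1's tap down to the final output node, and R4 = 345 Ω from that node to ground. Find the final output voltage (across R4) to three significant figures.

V_out ≈ 1.81 V

Stage 2 presents R3+R4 = 1025 Ω as a load on stage 1's tap.
Stage 1's lower leg becomes R2‖(R3+R4) = 1014 Ω, so V_mid = 19.7 × 1014/3714 = 5.380 V.
Stage 2 is itself unloaded: V_out = V_mid × R4/(R3+R4) = 5.380 × 345/1025 = 1.81 V.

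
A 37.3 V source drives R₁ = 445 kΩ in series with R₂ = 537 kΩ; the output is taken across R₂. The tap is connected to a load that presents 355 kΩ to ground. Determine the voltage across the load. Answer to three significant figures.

The load sits in parallel with R₂: R₂‖R_L = (537 × 355) / (537 + 355) = 213.7 kΩ.
V_out = 37.3 × 213.7 / (445 + 213.7) = 37.3 × 213.7/658.7 = 12.1 V.
(Unloaded it would have been 20.4 V.)

V_out ≈ 12.1 V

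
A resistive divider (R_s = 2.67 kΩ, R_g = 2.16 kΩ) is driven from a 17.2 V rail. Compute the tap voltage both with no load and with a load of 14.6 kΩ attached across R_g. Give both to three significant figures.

Unloaded: 7.69 V; loaded: 7.11 V

Open-circuit: V = 17.2 × 2.16/(2.67 + 2.16) = 7.69 V.
With the load, R_g becomes R_g‖R_L = 1.882 kΩ, so V = 17.2 × 1.882/4.552 = 7.11 V.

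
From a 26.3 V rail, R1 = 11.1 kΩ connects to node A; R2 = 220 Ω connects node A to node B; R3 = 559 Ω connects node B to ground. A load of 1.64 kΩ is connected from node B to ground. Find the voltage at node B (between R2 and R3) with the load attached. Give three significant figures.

V ≈ 0.934 V

At node B, R3 is in parallel with the load: R3‖R_L = 416.9 Ω.
Below node A the resistance is R2 + (R3‖R_L) = 636.9 Ω, so V_A = 26.3 × 636.9/11740 = 1.427 V.
Then V_B = V_A × (R3‖R_L)/(R2 + R3‖R_L) = 1.427 × 416.9/636.9 = 0.934 V.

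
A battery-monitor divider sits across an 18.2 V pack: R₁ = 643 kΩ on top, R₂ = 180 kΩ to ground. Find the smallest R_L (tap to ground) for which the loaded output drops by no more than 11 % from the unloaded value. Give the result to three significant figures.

R_L(min) ≈ 1.14 MΩ

Output resistance R_th = R₁‖R₂ = (643 × 180)/823.0 = 140.6 kΩ.
The fractional drop is R_th/(R_th + R_L); requiring this ≤ 0.110 gives R_L ≥ R_th(1/0.110 − 1) = 140.6 × 8.091 = 1.14 MΩ.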